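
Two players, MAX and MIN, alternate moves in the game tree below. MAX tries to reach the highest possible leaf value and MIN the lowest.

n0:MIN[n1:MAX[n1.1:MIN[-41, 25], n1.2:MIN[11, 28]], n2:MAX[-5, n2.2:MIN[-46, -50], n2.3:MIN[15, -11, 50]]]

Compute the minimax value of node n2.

-5

n2.2 (MIN): min(-46, -50) = -50
n2.3 (MIN): min(15, -11, 50) = -11
n2 (MAX): max(-5, -50, -11) = -5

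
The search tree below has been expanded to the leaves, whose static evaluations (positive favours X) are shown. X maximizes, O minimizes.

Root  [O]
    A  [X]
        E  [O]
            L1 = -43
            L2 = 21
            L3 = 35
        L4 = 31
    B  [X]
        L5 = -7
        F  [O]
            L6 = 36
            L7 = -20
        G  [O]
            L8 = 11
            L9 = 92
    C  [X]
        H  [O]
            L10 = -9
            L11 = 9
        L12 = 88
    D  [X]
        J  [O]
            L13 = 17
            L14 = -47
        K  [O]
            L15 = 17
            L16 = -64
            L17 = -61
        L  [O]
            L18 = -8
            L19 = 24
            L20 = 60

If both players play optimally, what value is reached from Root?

E (O): min(-43, 21, 35) = -43
A (X): max(-43, 31) = 31
F (O): min(36, -20) = -20
G (O): min(11, 92) = 11
B (X): max(-7, -20, 11) = 11
H (O): min(-9, 9) = -9
C (X): max(-9, 88) = 88
J (O): min(17, -47) = -47
K (O): min(17, -64, -61) = -64
L (O): min(-8, 24, 60) = -8
D (X): max(-47, -64, -8) = -8
Root (O): min(31, 11, 88, -8) = -8

-8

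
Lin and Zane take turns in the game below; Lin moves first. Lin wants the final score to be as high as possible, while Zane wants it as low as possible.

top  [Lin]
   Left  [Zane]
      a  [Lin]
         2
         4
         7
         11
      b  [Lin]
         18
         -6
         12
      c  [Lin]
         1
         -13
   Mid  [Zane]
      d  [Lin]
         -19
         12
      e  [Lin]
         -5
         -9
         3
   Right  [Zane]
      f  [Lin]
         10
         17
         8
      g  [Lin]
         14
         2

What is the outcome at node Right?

f (Lin): max(10, 17, 8) = 17
g (Lin): max(14, 2) = 14
Right (Zane): min(17, 14) = 14

14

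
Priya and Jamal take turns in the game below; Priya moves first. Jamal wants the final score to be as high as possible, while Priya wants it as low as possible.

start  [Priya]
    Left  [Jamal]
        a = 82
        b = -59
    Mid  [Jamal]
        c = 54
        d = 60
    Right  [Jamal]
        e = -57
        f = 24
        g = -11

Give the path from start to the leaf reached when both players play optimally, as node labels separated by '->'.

start -> Right -> f

Left (Jamal): max(82, -59) = 82
Mid (Jamal): max(54, 60) = 60
Right (Jamal): max(-57, 24, -11) = 24
start (Priya): min(82, 60, 24) = 24
At start, Priya picks Right (lowest: 24).
At Right, Jamal picks f (highest: 24).
Terminal value 24.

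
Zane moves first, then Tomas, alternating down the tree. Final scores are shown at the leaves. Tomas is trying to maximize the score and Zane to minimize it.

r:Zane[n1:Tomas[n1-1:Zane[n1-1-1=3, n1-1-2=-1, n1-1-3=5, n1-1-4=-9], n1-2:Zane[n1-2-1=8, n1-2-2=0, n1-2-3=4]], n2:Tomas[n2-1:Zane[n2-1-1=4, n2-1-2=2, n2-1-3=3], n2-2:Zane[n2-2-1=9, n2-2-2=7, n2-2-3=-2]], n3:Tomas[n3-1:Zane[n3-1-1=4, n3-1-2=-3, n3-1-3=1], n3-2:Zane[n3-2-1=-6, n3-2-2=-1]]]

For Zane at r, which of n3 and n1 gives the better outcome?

n3-1 (Zane): min(4, -3, 1) = -3
n3-2 (Zane): min(-6, -1) = -6
n3 (Tomas): max(-3, -6) = -3
n1-1 (Zane): min(3, -1, 5, -9) = -9
n1-2 (Zane): min(8, 0, 4) = 0
n1 (Tomas): max(-9, 0) = 0
Zane prefers the lower value; n3=-3, n1=0. n3 is better since -3 < 0.

n3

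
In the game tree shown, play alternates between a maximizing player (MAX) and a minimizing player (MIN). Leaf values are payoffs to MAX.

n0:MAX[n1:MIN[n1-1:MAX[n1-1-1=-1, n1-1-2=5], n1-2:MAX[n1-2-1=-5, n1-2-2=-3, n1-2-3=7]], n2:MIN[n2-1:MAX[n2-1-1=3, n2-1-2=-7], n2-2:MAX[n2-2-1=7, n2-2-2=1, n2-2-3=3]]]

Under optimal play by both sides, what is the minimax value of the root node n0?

5

n1-1 (MAX): max(-1, 5) = 5
n1-2 (MAX): max(-5, -3, 7) = 7
n1 (MIN): min(5, 7) = 5
n2-1 (MAX): max(3, -7) = 3
n2-2 (MAX): max(7, 1, 3) = 7
n2 (MIN): min(3, 7) = 3
n0 (MAX): max(5, 3) = 5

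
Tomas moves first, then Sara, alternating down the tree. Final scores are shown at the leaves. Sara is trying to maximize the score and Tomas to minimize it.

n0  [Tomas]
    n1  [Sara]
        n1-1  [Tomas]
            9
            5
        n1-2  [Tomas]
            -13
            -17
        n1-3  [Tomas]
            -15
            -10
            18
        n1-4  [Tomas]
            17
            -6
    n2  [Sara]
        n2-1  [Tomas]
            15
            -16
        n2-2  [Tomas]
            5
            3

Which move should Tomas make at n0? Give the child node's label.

n1-1 (Tomas): min(9, 5) = 5
n1-2 (Tomas): min(-13, -17) = -17
n1-3 (Tomas): min(-15, -10, 18) = -15
n1-4 (Tomas): min(17, -6) = -6
n1 (Sara): max(5, -17, -15, -6) = 5
n2-1 (Tomas): min(15, -16) = -16
n2-2 (Tomas): min(5, 3) = 3
n2 (Sara): max(-16, 3) = 3
n0 (Tomas): min(5, 3) = 3
Tomas at n0 wants the lowest of {n1=5, n2=3}, so chooses n2.

n2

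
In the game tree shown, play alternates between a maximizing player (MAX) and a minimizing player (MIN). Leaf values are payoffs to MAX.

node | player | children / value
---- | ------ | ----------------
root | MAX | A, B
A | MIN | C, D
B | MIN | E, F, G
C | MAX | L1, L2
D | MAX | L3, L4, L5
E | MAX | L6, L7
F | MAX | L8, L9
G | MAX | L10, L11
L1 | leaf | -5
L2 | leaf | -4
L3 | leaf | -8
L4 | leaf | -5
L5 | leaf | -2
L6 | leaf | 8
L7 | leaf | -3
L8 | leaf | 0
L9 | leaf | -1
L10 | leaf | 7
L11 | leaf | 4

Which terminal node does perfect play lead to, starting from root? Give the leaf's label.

C (MAX): max(-5, -4) = -4
D (MAX): max(-8, -5, -2) = -2
A (MIN): min(-4, -2) = -4
E (MAX): max(8, -3) = 8
F (MAX): max(0, -1) = 0
G (MAX): max(7, 4) = 7
B (MIN): min(8, 0, 7) = 0
root (MAX): max(-4, 0) = 0
At root, MAX picks B (highest: 0).
At B, MIN picks F (lowest: 0).
At F, MAX picks L8 (highest: 0).
Terminal value 0.

L8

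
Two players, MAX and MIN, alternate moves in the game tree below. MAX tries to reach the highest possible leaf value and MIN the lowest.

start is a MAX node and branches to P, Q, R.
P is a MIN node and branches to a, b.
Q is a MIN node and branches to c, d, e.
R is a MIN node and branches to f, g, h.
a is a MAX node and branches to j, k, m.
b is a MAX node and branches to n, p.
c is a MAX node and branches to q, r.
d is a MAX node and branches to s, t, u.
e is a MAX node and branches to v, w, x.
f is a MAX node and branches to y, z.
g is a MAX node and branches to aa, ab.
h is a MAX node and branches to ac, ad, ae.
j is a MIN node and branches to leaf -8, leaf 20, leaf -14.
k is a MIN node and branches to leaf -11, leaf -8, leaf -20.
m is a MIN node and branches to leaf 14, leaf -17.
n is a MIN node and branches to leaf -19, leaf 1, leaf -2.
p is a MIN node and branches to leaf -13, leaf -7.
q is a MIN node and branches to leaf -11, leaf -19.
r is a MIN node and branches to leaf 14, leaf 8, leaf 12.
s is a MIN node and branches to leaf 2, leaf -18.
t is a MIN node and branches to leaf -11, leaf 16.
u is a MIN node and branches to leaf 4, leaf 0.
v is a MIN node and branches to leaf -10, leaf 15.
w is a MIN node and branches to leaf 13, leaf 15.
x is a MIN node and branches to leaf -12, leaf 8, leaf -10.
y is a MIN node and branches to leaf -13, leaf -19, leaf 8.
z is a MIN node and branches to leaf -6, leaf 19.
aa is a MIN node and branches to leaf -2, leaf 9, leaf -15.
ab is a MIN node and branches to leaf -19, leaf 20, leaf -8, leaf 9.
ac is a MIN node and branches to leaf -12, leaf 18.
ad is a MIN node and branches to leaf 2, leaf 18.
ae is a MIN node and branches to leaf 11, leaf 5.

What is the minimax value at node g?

aa (MIN): min(-2, 9, -15) = -15
ab (MIN): min(-19, 20, -8, 9) = -19
g (MAX): max(-15, -19) = -15

-15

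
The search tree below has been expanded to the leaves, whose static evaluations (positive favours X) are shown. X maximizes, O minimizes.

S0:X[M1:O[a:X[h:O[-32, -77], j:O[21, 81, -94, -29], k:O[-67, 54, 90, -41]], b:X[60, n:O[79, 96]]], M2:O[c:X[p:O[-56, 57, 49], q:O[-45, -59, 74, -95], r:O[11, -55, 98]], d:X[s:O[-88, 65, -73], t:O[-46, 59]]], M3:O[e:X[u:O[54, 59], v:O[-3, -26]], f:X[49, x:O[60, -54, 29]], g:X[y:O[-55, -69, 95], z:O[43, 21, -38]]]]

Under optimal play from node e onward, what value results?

u (O): min(54, 59) = 54
v (O): min(-3, -26) = -26
e (X): max(54, -26) = 54

54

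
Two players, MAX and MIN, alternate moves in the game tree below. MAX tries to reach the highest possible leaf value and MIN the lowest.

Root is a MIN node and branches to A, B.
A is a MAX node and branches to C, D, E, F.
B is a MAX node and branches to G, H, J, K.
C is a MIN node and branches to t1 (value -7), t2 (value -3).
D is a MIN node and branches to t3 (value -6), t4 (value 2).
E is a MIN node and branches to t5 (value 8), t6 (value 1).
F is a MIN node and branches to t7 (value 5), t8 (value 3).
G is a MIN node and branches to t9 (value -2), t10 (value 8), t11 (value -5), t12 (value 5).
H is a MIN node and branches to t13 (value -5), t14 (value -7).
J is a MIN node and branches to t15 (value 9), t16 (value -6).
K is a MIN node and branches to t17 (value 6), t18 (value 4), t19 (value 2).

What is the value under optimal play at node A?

C (MIN): min(-7, -3) = -7
D (MIN): min(-6, 2) = -6
E (MIN): min(8, 1) = 1
F (MIN): min(5, 3) = 3
A (MAX): max(-7, -6, 1, 3) = 3

3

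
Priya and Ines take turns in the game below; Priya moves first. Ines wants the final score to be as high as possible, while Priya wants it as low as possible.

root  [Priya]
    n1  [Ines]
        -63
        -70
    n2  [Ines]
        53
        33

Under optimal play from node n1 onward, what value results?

n1 (Ines): max(-63, -70) = -63

-63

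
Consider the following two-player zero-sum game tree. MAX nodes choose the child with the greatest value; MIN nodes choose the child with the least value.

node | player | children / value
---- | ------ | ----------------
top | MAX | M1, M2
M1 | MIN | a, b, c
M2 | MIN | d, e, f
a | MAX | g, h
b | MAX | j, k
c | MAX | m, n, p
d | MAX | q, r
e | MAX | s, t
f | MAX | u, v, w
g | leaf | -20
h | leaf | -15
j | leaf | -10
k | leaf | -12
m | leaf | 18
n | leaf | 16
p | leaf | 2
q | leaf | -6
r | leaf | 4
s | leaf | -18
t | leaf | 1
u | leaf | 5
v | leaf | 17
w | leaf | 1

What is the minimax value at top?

1

a (MAX): max(-20, -15) = -15
b (MAX): max(-10, -12) = -10
c (MAX): max(18, 16, 2) = 18
M1 (MIN): min(-15, -10, 18) = -15
d (MAX): max(-6, 4) = 4
e (MAX): max(-18, 1) = 1
f (MAX): max(5, 17, 1) = 17
M2 (MIN): min(4, 1, 17) = 1
top (MAX): max(-15, 1) = 1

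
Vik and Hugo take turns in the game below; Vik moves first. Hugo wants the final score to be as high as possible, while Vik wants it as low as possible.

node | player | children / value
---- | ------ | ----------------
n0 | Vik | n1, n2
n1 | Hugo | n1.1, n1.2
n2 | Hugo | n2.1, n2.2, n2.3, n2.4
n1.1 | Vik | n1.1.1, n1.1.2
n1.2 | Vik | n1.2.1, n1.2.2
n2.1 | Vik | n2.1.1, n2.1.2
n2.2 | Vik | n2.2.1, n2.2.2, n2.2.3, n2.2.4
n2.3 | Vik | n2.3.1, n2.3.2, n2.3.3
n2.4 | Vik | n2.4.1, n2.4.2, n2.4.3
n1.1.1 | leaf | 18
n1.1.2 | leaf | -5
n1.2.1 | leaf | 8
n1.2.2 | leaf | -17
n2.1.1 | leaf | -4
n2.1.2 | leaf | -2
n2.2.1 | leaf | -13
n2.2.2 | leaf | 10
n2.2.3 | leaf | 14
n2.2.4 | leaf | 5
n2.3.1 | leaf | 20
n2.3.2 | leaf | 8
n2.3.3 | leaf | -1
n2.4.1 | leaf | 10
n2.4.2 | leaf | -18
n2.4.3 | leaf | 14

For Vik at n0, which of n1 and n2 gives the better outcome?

n1

n1.1 (Vik): min(18, -5) = -5
n1.2 (Vik): min(8, -17) = -17
n1 (Hugo): max(-5, -17) = -5
n2.1 (Vik): min(-4, -2) = -4
n2.2 (Vik): min(-13, 10, 14, 5) = -13
n2.3 (Vik): min(20, 8, -1) = -1
n2.4 (Vik): min(10, -18, 14) = -18
n2 (Hugo): max(-4, -13, -1, -18) = -1
Vik prefers the lower value; n1=-5, n2=-1. n1 is better since -5 < -1.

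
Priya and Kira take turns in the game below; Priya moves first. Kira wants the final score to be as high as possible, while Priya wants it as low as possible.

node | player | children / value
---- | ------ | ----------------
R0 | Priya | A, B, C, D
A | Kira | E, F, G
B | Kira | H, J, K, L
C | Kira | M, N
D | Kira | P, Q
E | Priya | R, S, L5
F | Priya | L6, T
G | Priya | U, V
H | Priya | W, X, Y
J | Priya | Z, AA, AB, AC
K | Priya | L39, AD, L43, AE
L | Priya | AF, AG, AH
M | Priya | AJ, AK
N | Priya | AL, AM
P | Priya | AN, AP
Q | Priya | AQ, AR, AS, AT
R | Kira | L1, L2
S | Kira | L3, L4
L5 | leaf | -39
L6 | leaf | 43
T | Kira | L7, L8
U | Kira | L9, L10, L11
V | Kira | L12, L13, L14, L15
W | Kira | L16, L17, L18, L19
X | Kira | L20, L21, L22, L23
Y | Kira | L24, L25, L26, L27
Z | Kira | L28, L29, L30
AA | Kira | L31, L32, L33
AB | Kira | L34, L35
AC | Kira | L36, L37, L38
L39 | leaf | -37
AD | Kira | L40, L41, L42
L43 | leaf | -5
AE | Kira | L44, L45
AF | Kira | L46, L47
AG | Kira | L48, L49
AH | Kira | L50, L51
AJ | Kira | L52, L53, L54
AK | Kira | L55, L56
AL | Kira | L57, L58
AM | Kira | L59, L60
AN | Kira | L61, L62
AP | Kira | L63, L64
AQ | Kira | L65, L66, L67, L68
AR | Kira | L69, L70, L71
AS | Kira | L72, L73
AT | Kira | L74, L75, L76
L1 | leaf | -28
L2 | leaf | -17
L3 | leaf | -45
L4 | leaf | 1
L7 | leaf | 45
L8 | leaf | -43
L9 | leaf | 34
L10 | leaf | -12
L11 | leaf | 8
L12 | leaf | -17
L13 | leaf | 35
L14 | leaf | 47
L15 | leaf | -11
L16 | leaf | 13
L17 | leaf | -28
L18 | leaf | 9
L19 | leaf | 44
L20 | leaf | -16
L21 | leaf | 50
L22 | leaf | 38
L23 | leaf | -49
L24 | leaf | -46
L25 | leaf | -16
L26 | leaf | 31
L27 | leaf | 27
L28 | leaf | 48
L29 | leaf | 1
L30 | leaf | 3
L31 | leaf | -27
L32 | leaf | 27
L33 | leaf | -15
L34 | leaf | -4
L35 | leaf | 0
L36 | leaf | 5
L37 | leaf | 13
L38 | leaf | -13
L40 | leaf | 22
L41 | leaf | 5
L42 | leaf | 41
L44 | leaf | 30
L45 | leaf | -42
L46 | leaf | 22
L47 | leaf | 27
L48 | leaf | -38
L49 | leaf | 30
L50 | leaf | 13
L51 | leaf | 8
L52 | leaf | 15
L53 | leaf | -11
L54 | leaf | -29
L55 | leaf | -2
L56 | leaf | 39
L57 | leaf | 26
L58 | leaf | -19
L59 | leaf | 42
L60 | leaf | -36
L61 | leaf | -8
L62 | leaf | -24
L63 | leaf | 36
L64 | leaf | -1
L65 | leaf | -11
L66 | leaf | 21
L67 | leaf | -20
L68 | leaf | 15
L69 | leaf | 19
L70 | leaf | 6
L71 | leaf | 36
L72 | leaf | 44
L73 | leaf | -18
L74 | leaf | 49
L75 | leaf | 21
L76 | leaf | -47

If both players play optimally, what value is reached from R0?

R (Kira): max(-28, -17) = -17
S (Kira): max(-45, 1) = 1
E (Priya): min(-17, 1, -39) = -39
T (Kira): max(45, -43) = 45
F (Priya): min(43, 45) = 43
U (Kira): max(34, -12, 8) = 34
V (Kira): max(-17, 35, 47, -11) = 47
G (Priya): min(34, 47) = 34
A (Kira): max(-39, 43, 34) = 43
W (Kira): max(13, -28, 9, 44) = 44
X (Kira): max(-16, 50, 38, -49) = 50
Y (Kira): max(-46, -16, 31, 27) = 31
H (Priya): min(44, 50, 31) = 31
Z (Kira): max(48, 1, 3) = 48
AA (Kira): max(-27, 27, -15) = 27
AB (Kira): max(-4, 0) = 0
AC (Kira): max(5, 13, -13) = 13
J (Priya): min(48, 27, 0, 13) = 0
AD (Kira): max(22, 5, 41) = 41
AE (Kira): max(30, -42) = 30
K (Priya): min(-37, 41, -5, 30) = -37
AF (Kira): max(22, 27) = 27
AG (Kira): max(-38, 30) = 30
AH (Kira): max(13, 8) = 13
L (Priya): min(27, 30, 13) = 13
B (Kira): max(31, 0, -37, 13) = 31
AJ (Kira): max(15, -11, -29) = 15
AK (Kira): max(-2, 39) = 39
M (Priya): min(15, 39) = 15
AL (Kira): max(26, -19) = 26
AM (Kira): max(42, -36) = 42
N (Priya): min(26, 42) = 26
C (Kira): max(15, 26) = 26
AN (Kira): max(-8, -24) = -8
AP (Kira): max(36, -1) = 36
P (Priya): min(-8, 36) = -8
AQ (Kira): max(-11, 21, -20, 15) = 21
AR (Kira): max(19, 6, 36) = 36
AS (Kira): max(44, -18) = 44
AT (Kira): max(49, 21, -47) = 49
Q (Priya): min(21, 36, 44, 49) = 21
D (Kira): max(-8, 21) = 21
R0 (Priya): min(43, 31, 26, 21) = 21

21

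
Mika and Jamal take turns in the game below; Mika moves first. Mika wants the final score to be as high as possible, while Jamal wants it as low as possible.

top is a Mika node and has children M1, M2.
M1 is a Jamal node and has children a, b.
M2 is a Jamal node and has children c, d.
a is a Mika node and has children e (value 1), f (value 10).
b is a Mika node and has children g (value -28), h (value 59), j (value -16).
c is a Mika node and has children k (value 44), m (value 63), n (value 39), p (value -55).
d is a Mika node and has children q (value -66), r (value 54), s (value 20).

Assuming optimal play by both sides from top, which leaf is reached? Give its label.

r

a (Mika): max(1, 10) = 10
b (Mika): max(-28, 59, -16) = 59
M1 (Jamal): min(10, 59) = 10
c (Mika): max(44, 63, 39, -55) = 63
d (Mika): max(-66, 54, 20) = 54
M2 (Jamal): min(63, 54) = 54
top (Mika): max(10, 54) = 54
At top, Mika picks M2 (highest: 54).
At M2, Jamal picks d (lowest: 54).
At d, Mika picks r (highest: 54).
Terminal value 54.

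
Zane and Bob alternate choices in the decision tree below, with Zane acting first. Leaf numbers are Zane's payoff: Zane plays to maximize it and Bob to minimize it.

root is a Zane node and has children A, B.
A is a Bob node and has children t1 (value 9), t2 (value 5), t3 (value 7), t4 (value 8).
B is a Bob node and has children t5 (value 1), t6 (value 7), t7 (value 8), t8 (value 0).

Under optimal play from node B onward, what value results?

0

B (Bob): min(1, 7, 8, 0) = 0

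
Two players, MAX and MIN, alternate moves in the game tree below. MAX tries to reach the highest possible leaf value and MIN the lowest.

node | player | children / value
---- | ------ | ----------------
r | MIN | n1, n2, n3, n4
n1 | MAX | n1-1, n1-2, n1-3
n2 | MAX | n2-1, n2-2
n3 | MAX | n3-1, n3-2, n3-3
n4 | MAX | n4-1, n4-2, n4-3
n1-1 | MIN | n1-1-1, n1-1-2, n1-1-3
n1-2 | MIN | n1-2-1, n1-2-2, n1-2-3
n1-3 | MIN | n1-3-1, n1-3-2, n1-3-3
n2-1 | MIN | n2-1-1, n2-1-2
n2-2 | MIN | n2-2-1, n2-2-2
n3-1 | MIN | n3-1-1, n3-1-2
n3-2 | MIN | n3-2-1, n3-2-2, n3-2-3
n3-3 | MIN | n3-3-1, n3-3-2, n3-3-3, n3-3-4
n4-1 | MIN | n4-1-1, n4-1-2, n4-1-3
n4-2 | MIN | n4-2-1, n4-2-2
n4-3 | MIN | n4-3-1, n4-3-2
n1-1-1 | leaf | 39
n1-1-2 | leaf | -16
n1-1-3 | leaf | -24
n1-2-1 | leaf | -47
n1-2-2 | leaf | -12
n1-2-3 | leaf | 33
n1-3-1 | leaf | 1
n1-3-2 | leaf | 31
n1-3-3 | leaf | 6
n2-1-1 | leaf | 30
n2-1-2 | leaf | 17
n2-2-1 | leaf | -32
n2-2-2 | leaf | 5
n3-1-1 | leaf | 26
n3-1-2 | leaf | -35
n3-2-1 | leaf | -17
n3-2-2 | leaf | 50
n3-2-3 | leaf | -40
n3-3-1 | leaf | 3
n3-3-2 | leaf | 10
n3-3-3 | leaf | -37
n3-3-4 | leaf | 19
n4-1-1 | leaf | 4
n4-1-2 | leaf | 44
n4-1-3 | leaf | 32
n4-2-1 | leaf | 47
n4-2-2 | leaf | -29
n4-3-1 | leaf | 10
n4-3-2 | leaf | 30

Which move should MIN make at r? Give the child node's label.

n3

n1-1 (MIN): min(39, -16, -24) = -24
n1-2 (MIN): min(-47, -12, 33) = -47
n1-3 (MIN): min(1, 31, 6) = 1
n1 (MAX): max(-24, -47, 1) = 1
n2-1 (MIN): min(30, 17) = 17
n2-2 (MIN): min(-32, 5) = -32
n2 (MAX): max(17, -32) = 17
n3-1 (MIN): min(26, -35) = -35
n3-2 (MIN): min(-17, 50, -40) = -40
n3-3 (MIN): min(3, 10, -37, 19) = -37
n3 (MAX): max(-35, -40, -37) = -35
n4-1 (MIN): min(4, 44, 32) = 4
n4-2 (MIN): min(47, -29) = -29
n4-3 (MIN): min(10, 30) = 10
n4 (MAX): max(4, -29, 10) = 10
r (MIN): min(1, 17, -35, 10) = -35
MIN at r wants the lowest of {n1=1, n2=17, n3=-35, n4=10}, so chooses n3.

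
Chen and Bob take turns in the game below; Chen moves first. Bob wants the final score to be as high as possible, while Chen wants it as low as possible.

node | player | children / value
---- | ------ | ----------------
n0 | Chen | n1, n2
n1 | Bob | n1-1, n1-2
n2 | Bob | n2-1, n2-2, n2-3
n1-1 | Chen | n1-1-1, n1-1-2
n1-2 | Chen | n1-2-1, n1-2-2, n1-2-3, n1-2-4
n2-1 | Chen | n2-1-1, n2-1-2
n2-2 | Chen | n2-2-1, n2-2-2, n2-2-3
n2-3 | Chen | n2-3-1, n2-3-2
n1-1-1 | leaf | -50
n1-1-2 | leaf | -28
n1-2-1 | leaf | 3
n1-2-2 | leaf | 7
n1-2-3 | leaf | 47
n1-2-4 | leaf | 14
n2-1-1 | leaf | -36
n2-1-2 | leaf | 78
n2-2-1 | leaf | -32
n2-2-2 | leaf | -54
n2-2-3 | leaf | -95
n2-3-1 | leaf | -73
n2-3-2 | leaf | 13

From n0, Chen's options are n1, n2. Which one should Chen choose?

n2

n1-1 (Chen): min(-50, -28) = -50
n1-2 (Chen): min(3, 7, 47, 14) = 3
n1 (Bob): max(-50, 3) = 3
n2-1 (Chen): min(-36, 78) = -36
n2-2 (Chen): min(-32, -54, -95) = -95
n2-3 (Chen): min(-73, 13) = -73
n2 (Bob): max(-36, -95, -73) = -36
n0 (Chen): min(3, -36) = -36
Chen at n0 wants the lowest of {n1=3, n2=-36}, so chooses n2.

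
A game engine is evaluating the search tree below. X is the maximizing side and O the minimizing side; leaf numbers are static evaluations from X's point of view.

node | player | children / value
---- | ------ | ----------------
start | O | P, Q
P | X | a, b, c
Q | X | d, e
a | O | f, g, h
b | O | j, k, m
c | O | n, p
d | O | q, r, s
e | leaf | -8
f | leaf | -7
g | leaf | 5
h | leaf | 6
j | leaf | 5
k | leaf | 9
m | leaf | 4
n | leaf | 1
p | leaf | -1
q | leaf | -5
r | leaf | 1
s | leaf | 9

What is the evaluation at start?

a (O): min(-7, 5, 6) = -7
b (O): min(5, 9, 4) = 4
c (O): min(1, -1) = -1
P (X): max(-7, 4, -1) = 4
d (O): min(-5, 1, 9) = -5
Q (X): max(-5, -8) = -5
start (O): min(4, -5) = -5

-5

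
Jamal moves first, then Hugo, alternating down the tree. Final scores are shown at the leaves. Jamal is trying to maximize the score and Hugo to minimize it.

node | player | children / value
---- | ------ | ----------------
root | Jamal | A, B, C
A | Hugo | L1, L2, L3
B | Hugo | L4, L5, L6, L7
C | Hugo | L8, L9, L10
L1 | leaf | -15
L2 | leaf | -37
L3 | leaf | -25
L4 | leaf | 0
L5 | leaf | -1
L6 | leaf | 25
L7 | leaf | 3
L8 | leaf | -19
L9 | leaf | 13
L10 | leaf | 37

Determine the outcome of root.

A (Hugo): min(-15, -37, -25) = -37
B (Hugo): min(0, -1, 25, 3) = -1
C (Hugo): min(-19, 13, 37) = -19
root (Jamal): max(-37, -1, -19) = -1

-1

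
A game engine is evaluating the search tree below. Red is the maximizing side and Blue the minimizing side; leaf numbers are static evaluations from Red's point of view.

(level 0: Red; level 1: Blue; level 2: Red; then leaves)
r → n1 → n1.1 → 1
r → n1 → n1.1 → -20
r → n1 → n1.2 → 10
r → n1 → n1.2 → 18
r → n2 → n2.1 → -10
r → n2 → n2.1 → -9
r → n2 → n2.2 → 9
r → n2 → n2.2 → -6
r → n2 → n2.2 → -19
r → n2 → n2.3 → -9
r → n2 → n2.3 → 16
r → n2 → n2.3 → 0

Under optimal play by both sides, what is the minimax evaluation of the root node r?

1

n1.1 (Red): max(1, -20) = 1
n1.2 (Red): max(10, 18) = 18
n1 (Blue): min(1, 18) = 1
n2.1 (Red): max(-10, -9) = -9
n2.2 (Red): max(9, -6, -19) = 9
n2.3 (Red): max(-9, 16, 0) = 16
n2 (Blue): min(-9, 9, 16) = -9
r (Red): max(1, -9) = 1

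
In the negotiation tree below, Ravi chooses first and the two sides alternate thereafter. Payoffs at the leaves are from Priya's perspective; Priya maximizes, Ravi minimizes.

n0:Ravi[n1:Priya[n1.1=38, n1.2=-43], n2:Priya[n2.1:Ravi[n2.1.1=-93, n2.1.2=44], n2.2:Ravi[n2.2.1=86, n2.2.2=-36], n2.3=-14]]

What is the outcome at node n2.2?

-36

n2.2 (Ravi): min(86, -36) = -36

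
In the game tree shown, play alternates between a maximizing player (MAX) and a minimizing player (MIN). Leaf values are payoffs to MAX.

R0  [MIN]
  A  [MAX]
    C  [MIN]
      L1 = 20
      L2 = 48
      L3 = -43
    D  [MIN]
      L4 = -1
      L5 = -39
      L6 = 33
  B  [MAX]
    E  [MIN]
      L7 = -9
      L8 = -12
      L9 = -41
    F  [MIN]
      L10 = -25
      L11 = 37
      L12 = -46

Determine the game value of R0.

C (MIN): min(20, 48, -43) = -43
D (MIN): min(-1, -39, 33) = -39
A (MAX): max(-43, -39) = -39
E (MIN): min(-9, -12, -41) = -41
F (MIN): min(-25, 37, -46) = -46
B (MAX): max(-41, -46) = -41
R0 (MIN): min(-39, -41) = -41

-41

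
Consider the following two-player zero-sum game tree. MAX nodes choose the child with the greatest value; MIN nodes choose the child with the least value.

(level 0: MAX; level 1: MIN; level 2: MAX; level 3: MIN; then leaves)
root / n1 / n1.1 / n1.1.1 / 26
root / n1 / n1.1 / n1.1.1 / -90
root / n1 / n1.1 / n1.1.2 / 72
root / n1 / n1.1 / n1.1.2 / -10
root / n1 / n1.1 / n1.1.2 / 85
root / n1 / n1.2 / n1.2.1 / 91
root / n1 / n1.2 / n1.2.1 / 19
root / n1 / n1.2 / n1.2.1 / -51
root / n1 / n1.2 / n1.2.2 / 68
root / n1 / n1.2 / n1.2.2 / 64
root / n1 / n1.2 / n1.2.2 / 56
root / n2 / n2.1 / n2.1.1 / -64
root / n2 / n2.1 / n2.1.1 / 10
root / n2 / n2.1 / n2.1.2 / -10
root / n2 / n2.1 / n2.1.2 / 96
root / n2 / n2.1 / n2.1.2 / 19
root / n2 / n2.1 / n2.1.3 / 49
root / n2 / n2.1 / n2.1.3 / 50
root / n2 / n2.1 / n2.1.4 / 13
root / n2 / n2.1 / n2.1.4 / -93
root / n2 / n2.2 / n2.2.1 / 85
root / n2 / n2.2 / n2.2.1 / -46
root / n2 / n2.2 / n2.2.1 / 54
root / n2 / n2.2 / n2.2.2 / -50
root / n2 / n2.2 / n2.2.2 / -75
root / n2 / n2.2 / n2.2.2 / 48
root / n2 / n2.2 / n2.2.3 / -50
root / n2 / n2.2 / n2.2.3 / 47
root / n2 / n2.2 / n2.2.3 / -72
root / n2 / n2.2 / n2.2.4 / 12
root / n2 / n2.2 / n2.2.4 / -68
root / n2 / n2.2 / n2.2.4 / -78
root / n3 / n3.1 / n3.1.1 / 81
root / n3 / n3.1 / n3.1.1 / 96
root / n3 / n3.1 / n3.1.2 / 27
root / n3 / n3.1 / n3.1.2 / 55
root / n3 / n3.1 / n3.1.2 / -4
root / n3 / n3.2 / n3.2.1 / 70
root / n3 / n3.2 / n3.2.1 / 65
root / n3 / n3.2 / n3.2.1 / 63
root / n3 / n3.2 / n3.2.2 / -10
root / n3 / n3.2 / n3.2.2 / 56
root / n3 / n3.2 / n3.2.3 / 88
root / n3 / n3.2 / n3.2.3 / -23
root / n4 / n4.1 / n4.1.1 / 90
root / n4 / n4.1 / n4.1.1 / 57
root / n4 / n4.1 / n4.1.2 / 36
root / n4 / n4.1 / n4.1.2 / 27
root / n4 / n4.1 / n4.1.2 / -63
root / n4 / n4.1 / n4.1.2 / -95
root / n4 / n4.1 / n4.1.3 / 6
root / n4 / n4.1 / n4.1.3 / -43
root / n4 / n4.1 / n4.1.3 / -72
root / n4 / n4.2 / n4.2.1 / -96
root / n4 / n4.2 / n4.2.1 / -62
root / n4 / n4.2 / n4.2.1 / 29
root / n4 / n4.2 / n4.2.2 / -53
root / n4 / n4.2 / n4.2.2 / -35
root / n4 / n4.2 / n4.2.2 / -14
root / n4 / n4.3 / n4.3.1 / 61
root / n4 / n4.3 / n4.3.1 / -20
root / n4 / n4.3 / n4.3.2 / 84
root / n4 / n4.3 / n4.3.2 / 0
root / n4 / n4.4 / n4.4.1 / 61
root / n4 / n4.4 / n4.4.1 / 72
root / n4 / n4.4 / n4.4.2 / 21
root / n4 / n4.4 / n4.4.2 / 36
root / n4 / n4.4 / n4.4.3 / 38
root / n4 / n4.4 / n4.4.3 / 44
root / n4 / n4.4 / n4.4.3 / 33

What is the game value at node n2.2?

-46

n2.2.1 (MIN): min(85, -46, 54) = -46
n2.2.2 (MIN): min(-50, -75, 48) = -75
n2.2.3 (MIN): min(-50, 47, -72) = -72
n2.2.4 (MIN): min(12, -68, -78) = -78
n2.2 (MAX): max(-46, -75, -72, -78) = -46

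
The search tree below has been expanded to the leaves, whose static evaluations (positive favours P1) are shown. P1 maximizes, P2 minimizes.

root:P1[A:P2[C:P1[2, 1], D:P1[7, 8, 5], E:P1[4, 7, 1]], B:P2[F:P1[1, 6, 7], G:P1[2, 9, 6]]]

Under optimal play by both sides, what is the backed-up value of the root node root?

C (P1): max(2, 1) = 2
D (P1): max(7, 8, 5) = 8
E (P1): max(4, 7, 1) = 7
A (P2): min(2, 8, 7) = 2
F (P1): max(1, 6, 7) = 7
G (P1): max(2, 9, 6) = 9
B (P2): min(7, 9) = 7
root (P1): max(2, 7) = 7

7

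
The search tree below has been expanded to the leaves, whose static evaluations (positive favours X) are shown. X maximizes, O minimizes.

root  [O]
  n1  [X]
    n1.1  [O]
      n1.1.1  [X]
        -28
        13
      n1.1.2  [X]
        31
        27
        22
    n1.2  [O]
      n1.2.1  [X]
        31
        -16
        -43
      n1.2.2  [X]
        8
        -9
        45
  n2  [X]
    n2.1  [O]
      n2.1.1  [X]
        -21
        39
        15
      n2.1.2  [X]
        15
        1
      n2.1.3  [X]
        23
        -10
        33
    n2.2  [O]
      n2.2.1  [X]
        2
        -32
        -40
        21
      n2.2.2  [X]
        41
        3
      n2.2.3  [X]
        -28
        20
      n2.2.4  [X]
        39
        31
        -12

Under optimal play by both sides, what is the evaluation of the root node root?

20

n1.1.1 (X): max(-28, 13) = 13
n1.1.2 (X): max(31, 27, 22) = 31
n1.1 (O): min(13, 31) = 13
n1.2.1 (X): max(31, -16, -43) = 31
n1.2.2 (X): max(8, -9, 45) = 45
n1.2 (O): min(31, 45) = 31
n1 (X): max(13, 31) = 31
n2.1.1 (X): max(-21, 39, 15) = 39
n2.1.2 (X): max(15, 1) = 15
n2.1.3 (X): max(23, -10, 33) = 33
n2.1 (O): min(39, 15, 33) = 15
n2.2.1 (X): max(2, -32, -40, 21) = 21
n2.2.2 (X): max(41, 3) = 41
n2.2.3 (X): max(-28, 20) = 20
n2.2.4 (X): max(39, 31, -12) = 39
n2.2 (O): min(21, 41, 20, 39) = 20
n2 (X): max(15, 20) = 20
root (O): min(31, 20) = 20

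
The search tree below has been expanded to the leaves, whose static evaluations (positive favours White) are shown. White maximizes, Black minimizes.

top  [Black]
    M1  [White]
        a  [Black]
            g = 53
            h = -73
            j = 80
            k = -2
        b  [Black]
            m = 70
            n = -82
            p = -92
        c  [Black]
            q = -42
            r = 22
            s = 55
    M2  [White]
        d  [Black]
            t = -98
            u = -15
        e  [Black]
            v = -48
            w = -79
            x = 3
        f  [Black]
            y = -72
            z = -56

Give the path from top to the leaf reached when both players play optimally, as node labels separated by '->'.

top -> M2 -> f -> y

a (Black): min(53, -73, 80, -2) = -73
b (Black): min(70, -82, -92) = -92
c (Black): min(-42, 22, 55) = -42
M1 (White): max(-73, -92, -42) = -42
d (Black): min(-98, -15) = -98
e (Black): min(-48, -79, 3) = -79
f (Black): min(-72, -56) = -72
M2 (White): max(-98, -79, -72) = -72
top (Black): min(-42, -72) = -72
At top, Black picks M2 (lowest: -72).
At M2, White picks f (highest: -72).
At f, Black picks y (lowest: -72).
Terminal value -72.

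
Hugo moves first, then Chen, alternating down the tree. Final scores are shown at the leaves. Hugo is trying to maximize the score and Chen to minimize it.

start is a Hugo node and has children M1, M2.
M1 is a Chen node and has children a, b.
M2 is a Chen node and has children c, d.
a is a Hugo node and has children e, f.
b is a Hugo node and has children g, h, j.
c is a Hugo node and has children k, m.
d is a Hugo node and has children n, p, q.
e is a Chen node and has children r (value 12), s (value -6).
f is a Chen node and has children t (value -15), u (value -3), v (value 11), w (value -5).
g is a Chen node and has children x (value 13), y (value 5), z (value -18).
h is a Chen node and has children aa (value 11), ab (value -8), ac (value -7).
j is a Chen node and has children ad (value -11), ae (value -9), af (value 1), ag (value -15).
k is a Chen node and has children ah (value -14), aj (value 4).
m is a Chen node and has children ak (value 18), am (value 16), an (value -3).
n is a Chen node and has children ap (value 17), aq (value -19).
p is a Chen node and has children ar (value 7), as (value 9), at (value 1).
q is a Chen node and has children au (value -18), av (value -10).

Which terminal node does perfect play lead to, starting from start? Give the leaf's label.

e (Chen): min(12, -6) = -6
f (Chen): min(-15, -3, 11, -5) = -15
a (Hugo): max(-6, -15) = -6
g (Chen): min(13, 5, -18) = -18
h (Chen): min(11, -8, -7) = -8
j (Chen): min(-11, -9, 1, -15) = -15
b (Hugo): max(-18, -8, -15) = -8
M1 (Chen): min(-6, -8) = -8
k (Chen): min(-14, 4) = -14
m (Chen): min(18, 16, -3) = -3
c (Hugo): max(-14, -3) = -3
n (Chen): min(17, -19) = -19
p (Chen): min(7, 9, 1) = 1
q (Chen): min(-18, -10) = -18
d (Hugo): max(-19, 1, -18) = 1
M2 (Chen): min(-3, 1) = -3
start (Hugo): max(-8, -3) = -3
At start, Hugo picks M2 (highest: -3).
At M2, Chen picks c (lowest: -3).
At c, Hugo picks m (highest: -3).
At m, Chen picks an (lowest: -3).
Terminal value -3.

an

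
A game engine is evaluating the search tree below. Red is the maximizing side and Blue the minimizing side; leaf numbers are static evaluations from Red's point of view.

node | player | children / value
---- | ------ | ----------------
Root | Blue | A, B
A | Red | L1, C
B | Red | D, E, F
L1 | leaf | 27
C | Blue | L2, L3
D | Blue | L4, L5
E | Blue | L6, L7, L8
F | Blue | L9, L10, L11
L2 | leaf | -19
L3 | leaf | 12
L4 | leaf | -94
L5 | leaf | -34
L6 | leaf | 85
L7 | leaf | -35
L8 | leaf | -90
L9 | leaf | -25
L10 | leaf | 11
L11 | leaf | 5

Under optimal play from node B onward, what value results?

D (Blue): min(-94, -34) = -94
E (Blue): min(85, -35, -90) = -90
F (Blue): min(-25, 11, 5) = -25
B (Red): max(-94, -90, -25) = -25

-25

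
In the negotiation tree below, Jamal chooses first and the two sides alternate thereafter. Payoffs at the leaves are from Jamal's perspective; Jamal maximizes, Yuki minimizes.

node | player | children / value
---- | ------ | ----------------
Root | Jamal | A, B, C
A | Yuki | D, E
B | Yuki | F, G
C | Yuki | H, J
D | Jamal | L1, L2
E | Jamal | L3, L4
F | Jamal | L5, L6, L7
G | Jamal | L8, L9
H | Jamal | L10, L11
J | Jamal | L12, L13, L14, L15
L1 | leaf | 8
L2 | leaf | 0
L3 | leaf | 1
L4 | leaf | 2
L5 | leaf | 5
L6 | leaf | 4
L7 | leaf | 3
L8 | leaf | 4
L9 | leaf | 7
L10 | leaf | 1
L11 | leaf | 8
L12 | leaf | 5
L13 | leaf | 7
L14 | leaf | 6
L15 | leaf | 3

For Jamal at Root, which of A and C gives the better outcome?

D (Jamal): max(8, 0) = 8
E (Jamal): max(1, 2) = 2
A (Yuki): min(8, 2) = 2
H (Jamal): max(1, 8) = 8
J (Jamal): max(5, 7, 6, 3) = 7
C (Yuki): min(8, 7) = 7
Jamal prefers the higher value; A=2, C=7. C is better since 7 > 2.

C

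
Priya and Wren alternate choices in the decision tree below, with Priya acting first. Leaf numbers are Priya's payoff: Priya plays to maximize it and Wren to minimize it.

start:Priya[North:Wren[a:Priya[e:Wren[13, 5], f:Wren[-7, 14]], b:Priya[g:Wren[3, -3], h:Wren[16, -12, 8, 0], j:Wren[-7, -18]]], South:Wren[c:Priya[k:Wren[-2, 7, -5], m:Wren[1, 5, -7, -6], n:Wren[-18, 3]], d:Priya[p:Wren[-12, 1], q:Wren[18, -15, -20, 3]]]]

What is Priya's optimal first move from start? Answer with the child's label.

North

e (Wren): min(13, 5) = 5
f (Wren): min(-7, 14) = -7
a (Priya): max(5, -7) = 5
g (Wren): min(3, -3) = -3
h (Wren): min(16, -12, 8, 0) = -12
j (Wren): min(-7, -18) = -18
b (Priya): max(-3, -12, -18) = -3
North (Wren): min(5, -3) = -3
k (Wren): min(-2, 7, -5) = -5
m (Wren): min(1, 5, -7, -6) = -7
n (Wren): min(-18, 3) = -18
c (Priya): max(-5, -7, -18) = -5
p (Wren): min(-12, 1) = -12
q (Wren): min(18, -15, -20, 3) = -20
d (Priya): max(-12, -20) = -12
South (Wren): min(-5, -12) = -12
start (Priya): max(-3, -12) = -3
Priya at start wants the highest of {North=-3, South=-12}, so chooses North.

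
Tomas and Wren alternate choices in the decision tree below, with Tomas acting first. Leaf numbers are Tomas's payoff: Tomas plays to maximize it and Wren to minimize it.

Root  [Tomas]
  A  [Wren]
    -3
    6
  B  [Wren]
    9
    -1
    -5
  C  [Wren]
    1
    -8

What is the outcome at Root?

A (Wren): min(-3, 6) = -3
B (Wren): min(9, -1, -5) = -5
C (Wren): min(1, -8) = -8
Root (Tomas): max(-3, -5, -8) = -3

-3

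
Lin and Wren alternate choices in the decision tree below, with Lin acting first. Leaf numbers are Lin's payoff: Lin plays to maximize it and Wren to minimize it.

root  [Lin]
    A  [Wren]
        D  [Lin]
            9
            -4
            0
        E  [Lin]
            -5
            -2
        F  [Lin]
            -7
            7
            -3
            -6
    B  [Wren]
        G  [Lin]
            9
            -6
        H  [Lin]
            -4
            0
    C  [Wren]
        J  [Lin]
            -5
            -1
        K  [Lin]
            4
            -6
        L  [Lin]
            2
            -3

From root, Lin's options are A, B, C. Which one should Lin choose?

D (Lin): max(9, -4, 0) = 9
E (Lin): max(-5, -2) = -2
F (Lin): max(-7, 7, -3, -6) = 7
A (Wren): min(9, -2, 7) = -2
G (Lin): max(9, -6) = 9
H (Lin): max(-4, 0) = 0
B (Wren): min(9, 0) = 0
J (Lin): max(-5, -1) = -1
K (Lin): max(4, -6) = 4
L (Lin): max(2, -3) = 2
C (Wren): min(-1, 4, 2) = -1
root (Lin): max(-2, 0, -1) = 0
Lin at root wants the highest of {A=-2, B=0, C=-1}, so chooses B.

B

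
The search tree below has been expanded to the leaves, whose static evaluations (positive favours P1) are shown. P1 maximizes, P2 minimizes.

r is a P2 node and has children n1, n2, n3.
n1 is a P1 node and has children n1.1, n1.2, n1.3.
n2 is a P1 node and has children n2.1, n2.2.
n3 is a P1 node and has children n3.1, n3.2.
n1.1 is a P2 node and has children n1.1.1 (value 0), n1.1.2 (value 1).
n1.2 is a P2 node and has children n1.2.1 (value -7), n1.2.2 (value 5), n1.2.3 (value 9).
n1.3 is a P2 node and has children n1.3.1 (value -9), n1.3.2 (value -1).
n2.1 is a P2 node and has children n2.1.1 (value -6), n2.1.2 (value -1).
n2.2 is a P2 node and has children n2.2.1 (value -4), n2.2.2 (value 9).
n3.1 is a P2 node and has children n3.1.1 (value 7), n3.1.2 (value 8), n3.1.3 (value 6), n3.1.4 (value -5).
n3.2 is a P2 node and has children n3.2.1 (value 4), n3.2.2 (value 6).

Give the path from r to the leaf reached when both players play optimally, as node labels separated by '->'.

r -> n2 -> n2.2 -> n2.2.1

n1.1 (P2): min(0, 1) = 0
n1.2 (P2): min(-7, 5, 9) = -7
n1.3 (P2): min(-9, -1) = -9
n1 (P1): max(0, -7, -9) = 0
n2.1 (P2): min(-6, -1) = -6
n2.2 (P2): min(-4, 9) = -4
n2 (P1): max(-6, -4) = -4
n3.1 (P2): min(7, 8, 6, -5) = -5
n3.2 (P2): min(4, 6) = 4
n3 (P1): max(-5, 4) = 4
r (P2): min(0, -4, 4) = -4
At r, P2 picks n2 (lowest: -4).
At n2, P1 picks n2.2 (highest: -4).
At n2.2, P2 picks n2.2.1 (lowest: -4).
Terminal value -4.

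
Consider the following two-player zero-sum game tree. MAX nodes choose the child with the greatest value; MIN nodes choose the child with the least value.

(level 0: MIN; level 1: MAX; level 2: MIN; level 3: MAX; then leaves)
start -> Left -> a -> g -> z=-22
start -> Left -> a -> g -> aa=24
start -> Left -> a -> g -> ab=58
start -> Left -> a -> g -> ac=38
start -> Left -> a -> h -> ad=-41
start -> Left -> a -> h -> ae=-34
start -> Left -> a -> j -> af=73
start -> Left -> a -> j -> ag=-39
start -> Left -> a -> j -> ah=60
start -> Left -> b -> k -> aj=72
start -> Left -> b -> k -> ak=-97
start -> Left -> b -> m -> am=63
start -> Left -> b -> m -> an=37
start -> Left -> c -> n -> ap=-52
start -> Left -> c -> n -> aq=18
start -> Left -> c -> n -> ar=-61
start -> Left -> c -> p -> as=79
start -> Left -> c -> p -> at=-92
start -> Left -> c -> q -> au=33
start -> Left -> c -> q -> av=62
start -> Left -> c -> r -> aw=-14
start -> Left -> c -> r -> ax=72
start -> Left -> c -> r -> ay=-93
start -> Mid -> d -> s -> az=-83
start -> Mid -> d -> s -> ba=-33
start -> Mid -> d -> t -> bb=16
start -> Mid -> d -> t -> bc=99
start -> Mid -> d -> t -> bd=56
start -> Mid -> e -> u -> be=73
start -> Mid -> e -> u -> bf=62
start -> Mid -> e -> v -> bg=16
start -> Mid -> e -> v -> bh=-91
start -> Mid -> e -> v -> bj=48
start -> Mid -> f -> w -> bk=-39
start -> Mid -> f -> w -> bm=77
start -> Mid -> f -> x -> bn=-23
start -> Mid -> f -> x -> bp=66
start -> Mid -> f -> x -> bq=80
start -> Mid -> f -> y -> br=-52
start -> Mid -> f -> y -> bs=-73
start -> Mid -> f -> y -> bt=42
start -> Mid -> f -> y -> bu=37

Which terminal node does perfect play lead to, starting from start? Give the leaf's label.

g (MAX): max(-22, 24, 58, 38) = 58
h (MAX): max(-41, -34) = -34
j (MAX): max(73, -39, 60) = 73
a (MIN): min(58, -34, 73) = -34
k (MAX): max(72, -97) = 72
m (MAX): max(63, 37) = 63
b (MIN): min(72, 63) = 63
n (MAX): max(-52, 18, -61) = 18
p (MAX): max(79, -92) = 79
q (MAX): max(33, 62) = 62
r (MAX): max(-14, 72, -93) = 72
c (MIN): min(18, 79, 62, 72) = 18
Left (MAX): max(-34, 63, 18) = 63
s (MAX): max(-83, -33) = -33
t (MAX): max(16, 99, 56) = 99
d (MIN): min(-33, 99) = -33
u (MAX): max(73, 62) = 73
v (MAX): max(16, -91, 48) = 48
e (MIN): min(73, 48) = 48
w (MAX): max(-39, 77) = 77
x (MAX): max(-23, 66, 80) = 80
y (MAX): max(-52, -73, 42, 37) = 42
f (MIN): min(77, 80, 42) = 42
Mid (MAX): max(-33, 48, 42) = 48
start (MIN): min(63, 48) = 48
At start, MIN picks Mid (lowest: 48).
At Mid, MAX picks e (highest: 48).
At e, MIN picks v (lowest: 48).
At v, MAX picks bj (highest: 48).
Terminal value 48.

bj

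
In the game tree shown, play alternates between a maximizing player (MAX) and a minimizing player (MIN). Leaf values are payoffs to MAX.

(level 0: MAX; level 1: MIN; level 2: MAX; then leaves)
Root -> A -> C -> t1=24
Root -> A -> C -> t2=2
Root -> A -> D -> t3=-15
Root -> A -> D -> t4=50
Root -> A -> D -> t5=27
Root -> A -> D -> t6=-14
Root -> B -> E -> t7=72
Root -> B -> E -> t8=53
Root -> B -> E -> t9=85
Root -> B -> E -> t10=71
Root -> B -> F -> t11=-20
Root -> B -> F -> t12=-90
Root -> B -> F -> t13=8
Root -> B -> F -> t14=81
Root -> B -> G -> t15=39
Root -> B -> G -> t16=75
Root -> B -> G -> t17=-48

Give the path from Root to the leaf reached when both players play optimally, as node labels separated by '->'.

C (MAX): max(24, 2) = 24
D (MAX): max(-15, 50, 27, -14) = 50
A (MIN): min(24, 50) = 24
E (MAX): max(72, 53, 85, 71) = 85
F (MAX): max(-20, -90, 8, 81) = 81
G (MAX): max(39, 75, -48) = 75
B (MIN): min(85, 81, 75) = 75
Root (MAX): max(24, 75) = 75
At Root, MAX picks B (highest: 75).
At B, MIN picks G (lowest: 75).
At G, MAX picks t16 (highest: 75).
Terminal value 75.

Root -> B -> G -> t16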